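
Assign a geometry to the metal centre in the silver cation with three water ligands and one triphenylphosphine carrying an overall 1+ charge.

Summing ligand charges against the +1 overall charge gives an oxidation state of +1 for silver.
Ag sits in group 11, so the d-electron count is 11 − 1 = 10.
Coordination number: 4.
A d¹⁰ ion has no crystal-field stabilisation preference between square planar and tetrahedral, so four ligands adopt the sterically favoured tetrahedral geometry.

tetrahedral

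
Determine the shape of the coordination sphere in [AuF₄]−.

Ligand charges: each fluoride is −1. With an overall charge of −1 the gold centre must be in the +3 oxidation state.
Gold is a group-11 element; Au(III) is therefore d⁸.
With 4 monodentate ligands the coordination number is 4.
A 5d d⁸ ion has a large crystal-field splitting; square planar leaves the high-energy d_{x²−y²} orbital empty and maximises CFSE.

square planar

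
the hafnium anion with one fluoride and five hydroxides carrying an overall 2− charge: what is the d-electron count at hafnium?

Summing ligand charges against the −2 overall charge gives an oxidation state of +4 for hafnium.
Hf sits in group 4, so the d-electron count is 4 − 4 = 0.

d0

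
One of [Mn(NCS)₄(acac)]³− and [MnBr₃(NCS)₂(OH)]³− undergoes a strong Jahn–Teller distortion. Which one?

[Mn(NCS)₄(acac)]³−: Ligand charges: each isothiocyanate is −1; each acetylacetonate is −1. With an overall charge of −3 the manganese centre must be in the +2 oxidation state. Group 7 minus oxidation state 2 gives a d⁵ configuration. Acetylacetonate and isothiocyanate are weak-field ligands for a first-row metal, so the complex is high-spin. The d⁵ configuration leaves the e_g set evenly filled (or empty) — no strong Jahn–Teller driving force.
[MnBr₃(NCS)₂(OH)]³−: Ligand charges: each bromide is −1; each isothiocyanate is −1; each hydroxide is −1. With an overall charge of −3 the manganese centre must be in the +3 oxidation state. Group 7 minus oxidation state 3 gives a d⁴ configuration. Bromide, hydroxide, and isothiocyanate are weak-field ligands for a first-row metal, so the complex is high-spin. The t₂g³e_g¹ (high-spin) configuration has an unevenly filled e_g set; the Jahn–Teller theorem predicts a tetragonal distortion (typically axial elongation) to lift the degeneracy.

[MnBr₃(NCS)₂(OH)]³−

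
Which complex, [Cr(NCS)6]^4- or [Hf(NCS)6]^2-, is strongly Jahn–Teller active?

[Cr(NCS)6]^4-

[Cr(NCS)6]^4-: Summing ligand charges against the −4 overall charge gives an oxidation state of +2 for chromium. Cr sits in group 6, so the d-electron count is 6 − 2 = 4. Isothiocyanate is a weak-field ligand for a first-row metal, so the complex is high-spin. The t₂g³e_g¹ (high-spin) configuration has an unevenly filled e_g set; the Jahn–Teller theorem predicts a tetragonal distortion (typically axial elongation) to lift the degeneracy.
[Hf(NCS)6]^2-: Each isothiocyanate is −1; balancing the −2 overall charge requires Hf(IV). Hafnium is a group-4 element; Hf(IV) is therefore d⁰. The d⁰ configuration leaves the e_g set evenly filled (or empty) — no strong Jahn–Teller driving force.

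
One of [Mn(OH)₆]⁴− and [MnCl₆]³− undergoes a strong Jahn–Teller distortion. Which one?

[MnCl₆]³−

[Mn(OH)₆]⁴−: Summing ligand charges against the −4 overall charge gives an oxidation state of +2 for manganese. Mn sits in group 7, so the d-electron count is 7 − 2 = 5. Hydroxide is a weak-field ligand for a first-row metal, so the complex is high-spin. The d⁵ configuration leaves the e_g set evenly filled (or empty) — no strong Jahn–Teller driving force.
[MnCl₆]³−: Each chloride is −1; balancing the −3 overall charge requires Mn(III). Group 7 minus oxidation state 3 gives a d⁴ configuration. Chloride is a weak-field ligand for a first-row metal, so the complex is high-spin. The t₂g³e_g¹ (high-spin) configuration has an unevenly filled e_g set; the Jahn–Teller theorem predicts a tetragonal distortion (typically axial elongation) to lift the degeneracy.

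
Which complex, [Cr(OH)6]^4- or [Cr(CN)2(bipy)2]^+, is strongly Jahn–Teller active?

[Cr(OH)6]^4-: Summing ligand charges against the −4 overall charge gives an oxidation state of +2 for chromium. Chromium is a group-6 element; Cr(II) is therefore d⁴. Hydroxide is a weak-field ligand for a first-row metal, so the complex is high-spin. The t₂g³e_g¹ (high-spin) configuration has an unevenly filled e_g set; the Jahn–Teller theorem predicts a tetragonal distortion (typically axial elongation) to lift the degeneracy.
[Cr(CN)2(bipy)2]^+: Each cyanide is −1; 2,2′-bipyridine is neutral; balancing the +1 overall charge requires Cr(III). Group 6 minus oxidation state 3 gives a d³ configuration. The d³ configuration leaves the e_g set evenly filled (or empty) — no strong Jahn–Teller driving force.

[Cr(OH)6]^4-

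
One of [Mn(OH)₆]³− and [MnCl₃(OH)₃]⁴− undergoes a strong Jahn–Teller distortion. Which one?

[Mn(OH)₆]³−: Summing ligand charges against the −3 overall charge gives an oxidation state of +3 for manganese. Mn sits in group 7, so the d-electron count is 7 − 3 = 4. Hydroxide is a weak-field ligand for a first-row metal, so the complex is high-spin. The t₂g³e_g¹ (high-spin) configuration has an unevenly filled e_g set; the Jahn–Teller theorem predicts a tetragonal distortion (typically axial elongation) to lift the degeneracy.
[MnCl₃(OH)₃]⁴−: Each chloride is −1; each hydroxide is −1; balancing the −4 overall charge requires Mn(II). Mn sits in group 7, so the d-electron count is 7 − 2 = 5. Chloride and hydroxide are weak-field ligands for a first-row metal, so the complex is high-spin. The d⁵ configuration leaves the e_g set evenly filled (or empty) — no strong Jahn–Teller driving force.

[Mn(OH)₆]³−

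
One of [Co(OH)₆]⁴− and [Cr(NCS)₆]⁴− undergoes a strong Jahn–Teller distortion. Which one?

[Co(OH)₆]⁴−: Ligand charges: each hydroxide is −1. With an overall charge of −4 the cobalt centre must be in the +2 oxidation state. Cobalt is a group-9 element; Co(II) is therefore d⁷. Hydroxide is a weak-field ligand for a first-row metal, so the complex is high-spin. The d⁷ configuration leaves the e_g set evenly filled (or empty) — no strong Jahn–Teller driving force.
[Cr(NCS)₆]⁴−: Ligand charges: each isothiocyanate is −1. With an overall charge of −4 the chromium centre must be in the +2 oxidation state. Cr sits in group 6, so the d-electron count is 6 − 2 = 4. Isothiocyanate is a weak-field ligand for a first-row metal, so the complex is high-spin. The t₂g³e_g¹ (high-spin) configuration has an unevenly filled e_g set; the Jahn–Teller theorem predicts a tetragonal distortion (typically axial elongation) to lift the degeneracy.

[Cr(NCS)₆]⁴−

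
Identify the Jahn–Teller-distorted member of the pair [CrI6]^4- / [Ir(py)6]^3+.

[CrI6]^4-: Ligand charges: each iodide is −1. With an overall charge of −4 the chromium centre must be in the +2 oxidation state. Group 6 minus oxidation state 2 gives a d⁴ configuration. Iodide is a weak-field ligand for a first-row metal, so the complex is high-spin. The t₂g³e_g¹ (high-spin) configuration has an unevenly filled e_g set; the Jahn–Teller theorem predicts a tetragonal distortion (typically axial elongation) to lift the degeneracy.
[Ir(py)6]^3+: Pyridine is neutral; balancing the +3 overall charge requires Ir(III). Ir sits in group 9, so the d-electron count is 9 − 3 = 6. A 5d ion has a large Δₒ and is invariably low-spin. The d⁶ configuration leaves the e_g set evenly filled (or empty) — no strong Jahn–Teller driving force.

[CrI6]^4-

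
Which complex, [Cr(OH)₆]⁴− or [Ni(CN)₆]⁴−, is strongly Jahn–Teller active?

[Cr(OH)₆]⁴−

[Cr(OH)₆]⁴−: Summing ligand charges against the −4 overall charge gives an oxidation state of +2 for chromium. Group 6 minus oxidation state 2 gives a d⁴ configuration. Hydroxide is a weak-field ligand for a first-row metal, so the complex is high-spin. The t₂g³e_g¹ (high-spin) configuration has an unevenly filled e_g set; the Jahn–Teller theorem predicts a tetragonal distortion (typically axial elongation) to lift the degeneracy.
[Ni(CN)₆]⁴−: Ligand charges: each cyanide is −1. With an overall charge of −4 the nickel centre must be in the +2 oxidation state. Nickel is a group-10 element; Ni(II) is therefore d⁸. The d⁸ configuration leaves the e_g set evenly filled (or empty) — no strong Jahn–Teller driving force.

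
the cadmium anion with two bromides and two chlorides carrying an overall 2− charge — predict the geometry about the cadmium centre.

Each bromide is −1; each chloride is −1; balancing the −2 overall charge requires Cd(II).
Group 12 minus oxidation state 2 gives a d¹⁰ configuration.
With 4 monodentate ligands the coordination number is 4.
A d¹⁰ ion has no crystal-field stabilisation preference between square planar and tetrahedral, so four ligands adopt the sterically favoured tetrahedral geometry.

tetrahedral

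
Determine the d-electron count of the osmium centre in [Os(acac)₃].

d5

Each acetylacetonate is −1; balancing the 0 overall charge requires Os(III).
Osmium is a group-8 element; Os(III) is therefore d⁵.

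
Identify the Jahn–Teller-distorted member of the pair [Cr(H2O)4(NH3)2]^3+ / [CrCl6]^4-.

[Cr(H2O)4(NH3)2]^3+: Ligand charges: water is neutral; ammonia is neutral. With an overall charge of +3 the chromium centre must be in the +3 oxidation state. Chromium is a group-6 element; Cr(III) is therefore d³. The d³ configuration leaves the e_g set evenly filled (or empty) — no strong Jahn–Teller driving force.
[CrCl6]^4-: Each chloride is −1; balancing the −4 overall charge requires Cr(II). Chromium is a group-6 element; Cr(II) is therefore d⁴. Chloride is a weak-field ligand for a first-row metal, so the complex is high-spin. The t₂g³e_g¹ (high-spin) configuration has an unevenly filled e_g set; the Jahn–Teller theorem predicts a tetragonal distortion (typically axial elongation) to lift the degeneracy.

[CrCl6]^4-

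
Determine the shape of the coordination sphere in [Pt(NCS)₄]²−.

square planar

Ligand charges: each isothiocyanate is −1. With an overall charge of −2 the platinum centre must be in the +2 oxidation state.
Group 10 minus oxidation state 2 gives a d⁸ configuration.
With 4 monodentate ligands the coordination number is 4.
A 5d d⁸ ion has a large crystal-field splitting; square planar leaves the high-energy d_{x²−y²} orbital empty and maximises CFSE.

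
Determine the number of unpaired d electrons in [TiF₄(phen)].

Each fluoride is −1; 1,10-phenanthroline is neutral; balancing the 0 overall charge requires Ti(IV).
Group 4 minus oxidation state 4 gives a d⁰ configuration.
Counting donor atoms: 4×fluoride (monodentate) → 4 donors; 1×1,10-phenanthroline (bidentate) → 2 donors. Coordination number = 6.
In an octahedral field the d⁰ configuration is t₂g⁰e_g⁰, giving 0 unpaired electrons.

0 unpaired electrons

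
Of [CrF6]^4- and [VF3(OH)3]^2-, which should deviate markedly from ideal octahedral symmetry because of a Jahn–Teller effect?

[CrF6]^4-

[CrF6]^4-: Each fluoride is −1; balancing the −4 overall charge requires Cr(II). Chromium is a group-6 element; Cr(II) is therefore d⁴. Fluoride is a weak-field ligand for a first-row metal, so the complex is high-spin. The t₂g³e_g¹ (high-spin) configuration has an unevenly filled e_g set; the Jahn–Teller theorem predicts a tetragonal distortion (typically axial elongation) to lift the degeneracy.
[VF3(OH)3]^2-: Each fluoride is −1; each hydroxide is −1; balancing the −2 overall charge requires V(IV). Vanadium is a group-5 element; V(IV) is therefore d¹. The d¹ configuration leaves the e_g set evenly filled (or empty) — no strong Jahn–Teller driving force.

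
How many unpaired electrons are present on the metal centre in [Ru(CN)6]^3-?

1

Ligand charges: each cyanide is −1. With an overall charge of −3 the ruthenium centre must be in the +3 oxidation state.
Group 8 minus oxidation state 3 gives a d⁵ configuration.
The spin state decides the count: a 4d ion has a large Δₒ and is invariably low-spin.
An octahedral low-spin d⁵ ion is t₂g⁵e_g⁰, giving 1 unpaired electron.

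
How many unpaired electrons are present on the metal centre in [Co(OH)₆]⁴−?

Each hydroxide is −1; balancing the −4 overall charge requires Co(II).
Cobalt is a group-9 element; Co(II) is therefore d⁷.
The spin state decides the count: Hydroxide is a weak-field ligand for a first-row metal, so the complex is high-spin.
An octahedral high-spin d⁷ ion is t₂g⁵e_g², giving 3 unpaired electrons.

3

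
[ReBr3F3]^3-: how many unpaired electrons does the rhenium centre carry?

2

Ligand charges: each bromide is −1; each fluoride is −1. With an overall charge of −3 the rhenium centre must be in the +3 oxidation state.
Re sits in group 7, so the d-electron count is 7 − 3 = 4.
The spin state decides the count: a 5d ion has a large Δₒ and is invariably low-spin.
An octahedral low-spin d⁴ ion is t₂g⁴e_g⁰, giving 2 unpaired electrons.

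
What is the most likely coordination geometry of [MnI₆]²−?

octahedral

Summing ligand charges against the −2 overall charge gives an oxidation state of +4 for manganese.
Group 7 minus oxidation state 4 gives a d³ configuration.
Coordination number: 6.
Six donors around a single metal centre give an octahedral coordination sphere.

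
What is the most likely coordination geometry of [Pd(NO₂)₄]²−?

square planar

Each nitro (N-bound nitrite) is −1; balancing the −2 overall charge requires Pd(II).
Palladium is a group-10 element; Pd(II) is therefore d⁸.
With 4 monodentate ligands the coordination number is 4.
A 4d d⁸ ion has a large crystal-field splitting; square planar leaves the high-energy d_{x²−y²} orbital empty and maximises CFSE.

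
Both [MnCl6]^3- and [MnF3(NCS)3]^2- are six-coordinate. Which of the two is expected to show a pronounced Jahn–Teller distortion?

[MnCl6]^3-

[MnCl6]^3-: Each chloride is −1; balancing the −3 overall charge requires Mn(III). Manganese is a group-7 element; Mn(III) is therefore d⁴. Chloride is a weak-field ligand for a first-row metal, so the complex is high-spin. The t₂g³e_g¹ (high-spin) configuration has an unevenly filled e_g set; the Jahn–Teller theorem predicts a tetragonal distortion (typically axial elongation) to lift the degeneracy.
[MnF3(NCS)3]^2-: Each fluoride is −1; each isothiocyanate is −1; balancing the −2 overall charge requires Mn(IV). Group 7 minus oxidation state 4 gives a d³ configuration. The d³ configuration leaves the e_g set evenly filled (or empty) — no strong Jahn–Teller driving force.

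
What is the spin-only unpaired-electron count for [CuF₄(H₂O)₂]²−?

1

Summing ligand charges against the −2 overall charge gives an oxidation state of +2 for copper.
Group 11 minus oxidation state 2 gives a d⁹ configuration.
In an octahedral field the d⁹ configuration is t₂g⁶e_g³ (only one arrangement possible), giving 1 unpaired electron.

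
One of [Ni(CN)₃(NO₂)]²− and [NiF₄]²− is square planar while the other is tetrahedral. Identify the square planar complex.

For [Ni(CN)₃(NO₂)]²−: Summing ligand charges against the −2 overall charge gives an oxidation state of +2 for nickel. Nickel is a group-10 element; Ni(II) is therefore d⁸. Cyanide and nitro (N-bound nitrite) are strong-field ligands (high in the spectrochemical series). A 3d d⁸ ion with strong-field ligands gains enough CFSE to favour square planar over tetrahedral. → square planar.
For [NiF₄]²−: Each fluoride is −1; balancing the −2 overall charge requires Ni(II). Nickel is a group-10 element; Ni(II) is therefore d⁸. Fluoride is a weak-field ligand. With weak-field ligands the CFSE gain from square planar is small, so a 3d d⁸ ion takes the sterically preferred tetrahedral geometry. → tetrahedral.

[Ni(CN)₃(NO₂)]²−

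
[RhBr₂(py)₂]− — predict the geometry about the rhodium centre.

square planar

Summing ligand charges against the −1 overall charge gives an oxidation state of +1 for rhodium.
Group 9 minus oxidation state 1 gives a d⁸ configuration.
With 4 monodentate ligands the coordination number is 4.
A 4d d⁸ ion has a large crystal-field splitting; square planar leaves the high-energy d_{x²−y²} orbital empty and maximises CFSE.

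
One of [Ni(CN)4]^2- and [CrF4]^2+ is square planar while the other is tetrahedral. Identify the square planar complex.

For [Ni(CN)4]^2-: Ligand charges: each cyanide is −1. With an overall charge of −2 the nickel centre must be in the +2 oxidation state. Group 10 minus oxidation state 2 gives a d⁸ configuration. Cyanide is a strong-field ligand (high in the spectrochemical series). A 3d d⁸ ion with strong-field ligands gains enough CFSE to favour square planar over tetrahedral. → square planar.
For [CrF4]^2+: Summing ligand charges against the +2 overall charge gives an oxidation state of +6 for chromium. Group 6 minus oxidation state 6 gives a d⁰ configuration. A d⁰ ion has no crystal-field stabilisation preference between square planar and tetrahedral, so four ligands adopt the sterically favoured tetrahedral geometry. → tetrahedral.

[Ni(CN)4]^2-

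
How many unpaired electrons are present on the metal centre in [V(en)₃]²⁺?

Summing ligand charges against the +2 overall charge gives an oxidation state of +2 for vanadium.
Group 5 minus oxidation state 2 gives a d³ configuration.
Counting donor atoms: 3×ethylenediamine (bidentate) → 6 donors. Coordination number = 6.
In an octahedral field the d³ configuration is t₂g³e_g⁰ (only one arrangement possible), giving 3 unpaired electrons.

3 unpaired electrons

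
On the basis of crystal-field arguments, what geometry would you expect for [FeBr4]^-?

Each bromide is −1; balancing the −1 overall charge requires Fe(III).
Fe sits in group 8, so the d-electron count is 8 − 3 = 5.
With 4 monodentate ligands the coordination number is 4.
Bromide is a weak-field ligand.
A high-spin d⁵ ion has zero CFSE in either geometry, so four ligands adopt the sterically favoured tetrahedral geometry.

tetrahedral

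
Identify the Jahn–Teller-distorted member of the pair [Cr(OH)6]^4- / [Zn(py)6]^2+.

[Cr(OH)6]^4-

[Cr(OH)6]^4-: Ligand charges: each hydroxide is −1. With an overall charge of −4 the chromium centre must be in the +2 oxidation state. Cr sits in group 6, so the d-electron count is 6 − 2 = 4. Hydroxide is a weak-field ligand for a first-row metal, so the complex is high-spin. The t₂g³e_g¹ (high-spin) configuration has an unevenly filled e_g set; the Jahn–Teller theorem predicts a tetragonal distortion (typically axial elongation) to lift the degeneracy.
[Zn(py)6]^2+: Summing ligand charges against the +2 overall charge gives an oxidation state of +2 for zinc. Zinc is a group-12 element; Zn(II) is therefore d¹⁰. The d¹⁰ configuration leaves the e_g set evenly filled (or empty) — no strong Jahn–Teller driving force.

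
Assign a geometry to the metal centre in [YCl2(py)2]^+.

tetrahedral

Each chloride is −1; pyridine is neutral; balancing the +1 overall charge requires Y(III).
Group 3 minus oxidation state 3 gives a d⁰ configuration.
With 4 monodentate ligands the coordination number is 4.
A d⁰ ion has no crystal-field stabilisation preference between square planar and tetrahedral, so four ligands adopt the sterically favoured tetrahedral geometry.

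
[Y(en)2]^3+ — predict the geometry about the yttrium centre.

tetrahedral

Ethylenediamine is neutral; balancing the +3 overall charge requires Y(III).
Group 3 minus oxidation state 3 gives a d⁰ configuration.
Counting donor atoms: 2×ethylenediamine (bidentate) → 4 donors. Coordination number = 4.
A d⁰ ion has no crystal-field stabilisation preference between square planar and tetrahedral, so four ligands adopt the sterically favoured tetrahedral geometry.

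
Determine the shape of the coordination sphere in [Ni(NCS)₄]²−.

tetrahedral

Ligand charges: each isothiocyanate is −1. With an overall charge of −2 the nickel centre must be in the +2 oxidation state.
Nickel is a group-10 element; Ni(II) is therefore d⁸.
With 4 monodentate ligands the coordination number is 4.
Isothiocyanate is a weak-field ligand.
With weak-field ligands the CFSE gain from square planar is small, so a 3d d⁸ ion takes the sterically preferred tetrahedral geometry.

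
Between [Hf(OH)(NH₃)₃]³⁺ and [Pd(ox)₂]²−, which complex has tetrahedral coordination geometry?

For [Hf(OH)(NH₃)₃]³⁺: Ligand charges: each hydroxide is −1; ammonia is neutral. With an overall charge of +3 the hafnium centre must be in the +4 oxidation state. Hafnium is a group-4 element; Hf(IV) is therefore d⁰. A d⁰ ion has no crystal-field stabilisation preference between square planar and tetrahedral, so four ligands adopt the sterically favoured tetrahedral geometry. → tetrahedral.
For [Pd(ox)₂]²−: Summing ligand charges against the −2 overall charge gives an oxidation state of +2 for palladium. Group 10 minus oxidation state 2 gives a d⁸ configuration. A 4d d⁸ ion has a large crystal-field splitting; square planar leaves the high-energy d_{x²−y²} orbital empty and maximises CFSE. → square planar.

[Hf(OH)(NH₃)₃]³⁺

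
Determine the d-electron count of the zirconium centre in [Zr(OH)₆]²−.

d0

Summing ligand charges against the −2 overall charge gives an oxidation state of +4 for zirconium.
Group 4 minus oxidation state 4 gives a d⁰ configuration.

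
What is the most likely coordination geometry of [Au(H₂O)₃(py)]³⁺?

Summing ligand charges against the +3 overall charge gives an oxidation state of +3 for gold.
Au sits in group 11, so the d-electron count is 11 − 3 = 8.
Coordination number: 4.
A 5d d⁸ ion has a large crystal-field splitting; square planar leaves the high-energy d_{x²−y²} orbital empty and maximises CFSE.

square planar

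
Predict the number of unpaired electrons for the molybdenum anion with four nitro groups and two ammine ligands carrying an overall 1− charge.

Each nitro (N-bound nitrite) is −1; ammonia is neutral; balancing the −1 overall charge requires Mo(III).
Mo sits in group 6, so the d-electron count is 6 − 3 = 3.
In an octahedral field the d³ configuration is t₂g³e_g⁰ (only one arrangement possible), giving 3 unpaired electrons.

3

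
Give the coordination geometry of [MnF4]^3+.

tetrahedral

Ligand charges: each fluoride is −1. With an overall charge of +3 the manganese centre must be in the +7 oxidation state.
Group 7 minus oxidation state 7 gives a d⁰ configuration.
Coordination number: 4.
A d⁰ ion has no crystal-field stabilisation preference between square planar and tetrahedral, so four ligands adopt the sterically favoured tetrahedral geometry.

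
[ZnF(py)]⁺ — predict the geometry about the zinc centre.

Summing ligand charges against the +1 overall charge gives an oxidation state of +2 for zinc.
Zinc is a group-12 element; Zn(II) is therefore d¹⁰.
With 2 monodentate ligands the coordination number is 2.
A d¹⁰ ion with only two ligands adopts a linear arrangement (sp hybridisation; no CFSE preference).

linear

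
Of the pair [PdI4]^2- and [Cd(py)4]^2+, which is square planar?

[PdI4]^2-

For [PdI4]^2-: Each iodide is −1; balancing the −2 overall charge requires Pd(II). Group 10 minus oxidation state 2 gives a d⁸ configuration. A 4d d⁸ ion has a large crystal-field splitting; square planar leaves the high-energy d_{x²−y²} orbital empty and maximises CFSE. → square planar.
For [Cd(py)4]^2+: Pyridine is neutral; balancing the +2 overall charge requires Cd(II). Cd sits in group 12, so the d-electron count is 12 − 2 = 10. A d¹⁰ ion has no crystal-field stabilisation preference between square planar and tetrahedral, so four ligands adopt the sterically favoured tetrahedral geometry. → tetrahedral.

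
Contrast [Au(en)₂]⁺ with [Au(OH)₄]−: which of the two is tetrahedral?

For [Au(en)₂]⁺: Ethylenediamine is neutral; balancing the +1 overall charge requires Au(I). Gold is a group-11 element; Au(I) is therefore d¹⁰. A d¹⁰ ion has no crystal-field stabilisation preference between square planar and tetrahedral, so four ligands adopt the sterically favoured tetrahedral geometry. → tetrahedral.
For [Au(OH)₄]−: Ligand charges: each hydroxide is −1. With an overall charge of −1 the gold centre must be in the +3 oxidation state. Group 11 minus oxidation state 3 gives a d⁸ configuration. A 5d d⁸ ion has a large crystal-field splitting; square planar leaves the high-energy d_{x²−y²} orbital empty and maximises CFSE. → square planar.

[Au(en)₂]⁺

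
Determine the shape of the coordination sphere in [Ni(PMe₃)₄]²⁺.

square planar

Summing ligand charges against the +2 overall charge gives an oxidation state of +2 for nickel.
Ni sits in group 10, so the d-electron count is 10 − 2 = 8.
With 4 monodentate ligands the coordination number is 4.
Trimethylphosphine is a strong-field ligand (high in the spectrochemical series).
A 3d d⁸ ion with strong-field ligands gains enough CFSE to favour square planar over tetrahedral.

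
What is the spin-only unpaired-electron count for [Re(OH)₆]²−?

Each hydroxide is −1; balancing the −2 overall charge requires Re(IV).
Re sits in group 7, so the d-electron count is 7 − 4 = 3.
In an octahedral field the d³ configuration is t₂g³e_g⁰ (only one arrangement possible), giving 3 unpaired electrons.

3 unpaired electrons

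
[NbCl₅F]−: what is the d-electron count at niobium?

d0

Summing ligand charges against the −1 overall charge gives an oxidation state of +5 for niobium.
Group 5 minus oxidation state 5 gives a d⁰ configuration.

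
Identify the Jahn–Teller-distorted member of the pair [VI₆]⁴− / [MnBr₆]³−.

[VI₆]⁴−: Summing ligand charges against the −4 overall charge gives an oxidation state of +2 for vanadium. Group 5 minus oxidation state 2 gives a d³ configuration. The d³ configuration leaves the e_g set evenly filled (or empty) — no strong Jahn–Teller driving force.
[MnBr₆]³−: Each bromide is −1; balancing the −3 overall charge requires Mn(III). Mn sits in group 7, so the d-electron count is 7 − 3 = 4. Bromide is a weak-field ligand for a first-row metal, so the complex is high-spin. The t₂g³e_g¹ (high-spin) configuration has an unevenly filled e_g set; the Jahn–Teller theorem predicts a tetragonal distortion (typically axial elongation) to lift the degeneracy.

[MnBr₆]³−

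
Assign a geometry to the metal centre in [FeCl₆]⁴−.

Summing ligand charges against the −4 overall charge gives an oxidation state of +2 for iron.
Iron is a group-8 element; Fe(II) is therefore d⁶.
With 6 monodentate ligands the coordination number is 6.
Six donors around a single metal centre give an octahedral coordination sphere.

octahedral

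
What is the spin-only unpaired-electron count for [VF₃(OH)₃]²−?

Summing ligand charges against the −2 overall charge gives an oxidation state of +4 for vanadium.
Vanadium is a group-5 element; V(IV) is therefore d¹.
In an octahedral field the d¹ configuration is t₂g¹e_g⁰ (only one arrangement possible), giving 1 unpaired electron.

1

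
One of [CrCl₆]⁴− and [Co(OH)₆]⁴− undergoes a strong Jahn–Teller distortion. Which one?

[CrCl₆]⁴−: Each chloride is −1; balancing the −4 overall charge requires Cr(II). Group 6 minus oxidation state 2 gives a d⁴ configuration. Chloride is a weak-field ligand for a first-row metal, so the complex is high-spin. The t₂g³e_g¹ (high-spin) configuration has an unevenly filled e_g set; the Jahn–Teller theorem predicts a tetragonal distortion (typically axial elongation) to lift the degeneracy.
[Co(OH)₆]⁴−: Summing ligand charges against the −4 overall charge gives an oxidation state of +2 for cobalt. Cobalt is a group-9 element; Co(II) is therefore d⁷. Hydroxide is a weak-field ligand for a first-row metal, so the complex is high-spin. The d⁷ configuration leaves the e_g set evenly filled (or empty) — no strong Jahn–Teller driving force.

[CrCl₆]⁴−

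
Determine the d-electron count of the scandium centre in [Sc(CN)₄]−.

Each cyanide is −1; balancing the −1 overall charge requires Sc(III).
Sc sits in group 3, so the d-electron count is 3 − 3 = 0.

d0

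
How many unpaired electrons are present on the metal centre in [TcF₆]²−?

Summing ligand charges against the −2 overall charge gives an oxidation state of +4 for technetium.
Tc sits in group 7, so the d-electron count is 7 − 4 = 3.
In an octahedral field the d³ configuration is t₂g³e_g⁰ (only one arrangement possible), giving 3 unpaired electrons.

3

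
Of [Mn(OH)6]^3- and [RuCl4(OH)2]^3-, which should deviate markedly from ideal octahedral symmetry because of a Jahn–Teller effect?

[Mn(OH)6]^3-

[Mn(OH)6]^3-: Summing ligand charges against the −3 overall charge gives an oxidation state of +3 for manganese. Manganese is a group-7 element; Mn(III) is therefore d⁴. Hydroxide is a weak-field ligand for a first-row metal, so the complex is high-spin. The t₂g³e_g¹ (high-spin) configuration has an unevenly filled e_g set; the Jahn–Teller theorem predicts a tetragonal distortion (typically axial elongation) to lift the degeneracy.
[RuCl4(OH)2]^3-: Each chloride is −1; each hydroxide is −1; balancing the −3 overall charge requires Ru(III). Ruthenium is a group-8 element; Ru(III) is therefore d⁵. A 4d ion has a large Δₒ and is invariably low-spin. The d⁵ configuration leaves the e_g set evenly filled (or empty) — no strong Jahn–Teller driving force.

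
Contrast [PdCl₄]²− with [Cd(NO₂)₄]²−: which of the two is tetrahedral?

[Cd(NO₂)₄]²−

For [PdCl₄]²−: Each chloride is −1; balancing the −2 overall charge requires Pd(II). Group 10 minus oxidation state 2 gives a d⁸ configuration. A 4d d⁸ ion has a large crystal-field splitting; square planar leaves the high-energy d_{x²−y²} orbital empty and maximises CFSE. → square planar.
For [Cd(NO₂)₄]²−: Ligand charges: each nitro (N-bound nitrite) is −1. With an overall charge of −2 the cadmium centre must be in the +2 oxidation state. Cadmium is a group-12 element; Cd(II) is therefore d¹⁰. A d¹⁰ ion has no crystal-field stabilisation preference between square planar and tetrahedral, so four ligands adopt the sterically favoured tetrahedral geometry. → tetrahedral.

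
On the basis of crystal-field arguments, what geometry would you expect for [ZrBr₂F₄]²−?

Each bromide is −1; each fluoride is −1; balancing the −2 overall charge requires Zr(IV).
Zirconium is a group-4 element; Zr(IV) is therefore d⁰.
Coordination number: 6.
Six donors around a single metal centre give an octahedral coordination sphere.

octahedral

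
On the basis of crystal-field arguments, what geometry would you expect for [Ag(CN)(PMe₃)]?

Ligand charges: each cyanide is −1; trimethylphosphine is neutral. With an overall charge of 0 the silver centre must be in the +1 oxidation state.
Group 11 minus oxidation state 1 gives a d¹⁰ configuration.
With 2 monodentate ligands the coordination number is 2.
A d¹⁰ ion with only two ligands adopts a linear arrangement (sp hybridisation; no CFSE preference).

linear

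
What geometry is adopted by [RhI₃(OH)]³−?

square planar

Each iodide is −1; each hydroxide is −1; balancing the −3 overall charge requires Rh(I).
Group 9 minus oxidation state 1 gives a d⁸ configuration.
With 4 monodentate ligands the coordination number is 4.
A 4d d⁸ ion has a large crystal-field splitting; square planar leaves the high-energy d_{x²−y²} orbital empty and maximises CFSE.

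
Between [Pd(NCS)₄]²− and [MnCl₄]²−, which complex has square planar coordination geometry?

[Pd(NCS)₄]²−

For [Pd(NCS)₄]²−: Summing ligand charges against the −2 overall charge gives an oxidation state of +2 for palladium. Pd sits in group 10, so the d-electron count is 10 − 2 = 8. A 4d d⁸ ion has a large crystal-field splitting; square planar leaves the high-energy d_{x²−y²} orbital empty and maximises CFSE. → square planar.
For [MnCl₄]²−: Ligand charges: each chloride is −1. With an overall charge of −2 the manganese centre must be in the +2 oxidation state. Manganese is a group-7 element; Mn(II) is therefore d⁵. A high-spin d⁵ ion has zero CFSE in either geometry, so four ligands adopt the sterically favoured tetrahedral geometry. → tetrahedral.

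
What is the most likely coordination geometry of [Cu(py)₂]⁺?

linear

Summing ligand charges against the +1 overall charge gives an oxidation state of +1 for copper.
Cu sits in group 11, so the d-electron count is 11 − 1 = 10.
Coordination number: 2.
A d¹⁰ ion with only two ligands adopts a linear arrangement (sp hybridisation; no CFSE preference).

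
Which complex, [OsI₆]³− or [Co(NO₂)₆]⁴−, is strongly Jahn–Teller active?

[OsI₆]³−: Summing ligand charges against the −3 overall charge gives an oxidation state of +3 for osmium. Group 8 minus oxidation state 3 gives a d⁵ configuration. A 5d ion has a large Δₒ and is invariably low-spin. The d⁵ configuration leaves the e_g set evenly filled (or empty) — no strong Jahn–Teller driving force.
[Co(NO₂)₆]⁴−: Each nitro (N-bound nitrite) is −1; balancing the −4 overall charge requires Co(II). Group 9 minus oxidation state 2 gives a d⁷ configuration. Nitro (N-bound nitrite) is a strong-field ligand (high in the spectrochemical series) for a first-row metal, so the complex is low-spin. The t₂g⁶e_g¹ (low-spin) configuration has an unevenly filled e_g set; the Jahn–Teller theorem predicts a tetragonal distortion (typically axial elongation) to lift the degeneracy.

[Co(NO₂)₆]⁴−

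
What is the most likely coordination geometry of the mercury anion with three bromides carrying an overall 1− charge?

Summing ligand charges against the −1 overall charge gives an oxidation state of +2 for mercury.
Hg sits in group 12, so the d-electron count is 12 − 2 = 10.
With 3 monodentate ligands the coordination number is 3.
Three ligands around a d¹⁰ centre minimise repulsion in a trigonal-planar arrangement.

trigonal planar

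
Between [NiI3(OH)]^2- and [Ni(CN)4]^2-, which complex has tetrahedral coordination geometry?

[NiI3(OH)]^2-

For [NiI3(OH)]^2-: Each iodide is −1; each hydroxide is −1; balancing the −2 overall charge requires Ni(II). Ni sits in group 10, so the d-electron count is 10 − 2 = 8. Hydroxide and iodide are weak-field ligands. With weak-field ligands the CFSE gain from square planar is small, so a 3d d⁸ ion takes the sterically preferred tetrahedral geometry. → tetrahedral.
For [Ni(CN)4]^2-: Each cyanide is −1; balancing the −2 overall charge requires Ni(II). Ni sits in group 10, so the d-electron count is 10 − 2 = 8. Cyanide is a strong-field ligand (high in the spectrochemical series). A 3d d⁸ ion with strong-field ligands gains enough CFSE to favour square planar over tetrahedral. → square planar.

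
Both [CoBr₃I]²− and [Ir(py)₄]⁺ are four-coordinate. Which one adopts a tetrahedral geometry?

For [CoBr₃I]²−: Ligand charges: each bromide is −1; each iodide is −1. With an overall charge of −2 the cobalt centre must be in the +2 oxidation state. Group 9 minus oxidation state 2 gives a d⁷ configuration. For a high-spin 3d d⁷ ion with weak-field ligands the small Δₜ gives little square-planar CFSE advantage, so four ligands adopt the sterically favoured tetrahedral geometry. → tetrahedral.
For [Ir(py)₄]⁺: Summing ligand charges against the +1 overall charge gives an oxidation state of +1 for iridium. Iridium is a group-9 element; Ir(I) is therefore d⁸. A 5d d⁸ ion has a large crystal-field splitting; square planar leaves the high-energy d_{x²−y²} orbital empty and maximises CFSE. → square planar.

[CoBr₃I]²−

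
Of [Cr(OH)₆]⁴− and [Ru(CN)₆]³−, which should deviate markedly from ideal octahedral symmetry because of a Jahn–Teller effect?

[Cr(OH)₆]⁴−

[Cr(OH)₆]⁴−: Summing ligand charges against the −4 overall charge gives an oxidation state of +2 for chromium. Chromium is a group-6 element; Cr(II) is therefore d⁴. Hydroxide is a weak-field ligand for a first-row metal, so the complex is high-spin. The t₂g³e_g¹ (high-spin) configuration has an unevenly filled e_g set; the Jahn–Teller theorem predicts a tetragonal distortion (typically axial elongation) to lift the degeneracy.
[Ru(CN)₆]³−: Ligand charges: each cyanide is −1. With an overall charge of −3 the ruthenium centre must be in the +3 oxidation state. Group 8 minus oxidation state 3 gives a d⁵ configuration. A 4d ion has a large Δₒ and is invariably low-spin. The d⁵ configuration leaves the e_g set evenly filled (or empty) — no strong Jahn–Teller driving force.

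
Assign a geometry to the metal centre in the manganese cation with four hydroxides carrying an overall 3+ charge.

tetrahedral

Each hydroxide is −1; balancing the +3 overall charge requires Mn(VII).
Mn sits in group 7, so the d-electron count is 7 − 7 = 0.
With 4 monodentate ligands the coordination number is 4.
A d⁰ ion has no crystal-field stabilisation preference between square planar and tetrahedral, so four ligands adopt the sterically favoured tetrahedral geometry.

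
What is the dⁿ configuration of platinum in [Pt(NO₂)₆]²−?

Ligand charges: each nitro (N-bound nitrite) is −1. With an overall charge of −2 the platinum centre must be in the +4 oxidation state.
Group 10 minus oxidation state 4 gives a d⁶ configuration.

d⁶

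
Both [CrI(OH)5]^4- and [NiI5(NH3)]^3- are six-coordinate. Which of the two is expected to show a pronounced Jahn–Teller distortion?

[CrI(OH)5]^4-

[CrI(OH)5]^4-: Ligand charges: each iodide is −1; each hydroxide is −1. With an overall charge of −4 the chromium centre must be in the +2 oxidation state. Cr sits in group 6, so the d-electron count is 6 − 2 = 4. Hydroxide and iodide are weak-field ligands for a first-row metal, so the complex is high-spin. The t₂g³e_g¹ (high-spin) configuration has an unevenly filled e_g set; the Jahn–Teller theorem predicts a tetragonal distortion (typically axial elongation) to lift the degeneracy.
[NiI5(NH3)]^3-: Summing ligand charges against the −3 overall charge gives an oxidation state of +2 for nickel. Nickel is a group-10 element; Ni(II) is therefore d⁸. The d⁸ configuration leaves the e_g set evenly filled (or empty) — no strong Jahn–Teller driving force.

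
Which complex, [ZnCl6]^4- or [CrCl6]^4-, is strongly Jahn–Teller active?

[ZnCl6]^4-: Ligand charges: each chloride is −1. With an overall charge of −4 the zinc centre must be in the +2 oxidation state. Group 12 minus oxidation state 2 gives a d¹⁰ configuration. The d¹⁰ configuration leaves the e_g set evenly filled (or empty) — no strong Jahn–Teller driving force.
[CrCl6]^4-: Ligand charges: each chloride is −1. With an overall charge of −4 the chromium centre must be in the +2 oxidation state. Chromium is a group-6 element; Cr(II) is therefore d⁴. Chloride is a weak-field ligand for a first-row metal, so the complex is high-spin. The t₂g³e_g¹ (high-spin) configuration has an unevenly filled e_g set; the Jahn–Teller theorem predicts a tetragonal distortion (typically axial elongation) to lift the degeneracy.

[CrCl6]^4-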